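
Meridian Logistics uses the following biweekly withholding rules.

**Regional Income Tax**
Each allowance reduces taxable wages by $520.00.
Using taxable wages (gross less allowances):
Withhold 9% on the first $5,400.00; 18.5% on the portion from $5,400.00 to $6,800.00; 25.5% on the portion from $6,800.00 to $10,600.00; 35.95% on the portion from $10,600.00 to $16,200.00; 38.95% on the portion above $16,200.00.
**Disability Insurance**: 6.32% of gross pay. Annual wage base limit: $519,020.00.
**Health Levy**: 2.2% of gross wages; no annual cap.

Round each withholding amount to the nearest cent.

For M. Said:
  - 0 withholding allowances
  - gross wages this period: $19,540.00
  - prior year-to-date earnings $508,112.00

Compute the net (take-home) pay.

Regional Income Tax: taxable = $19,540.00
  $3,727.20 + 38.95% × ($19,540.00 − $16,200.00) = $3,727.20 + 38.95% × $3,340.00 = $5,028.13
Disability Insurance: cap $519,020.00 − YTD $508,112.00 = $10,908.00 subject; 6.32% × $10,908.00 = $689.39
Health Levy: 2.2% × $19,540.00 = $429.88
Total withheld: $5,028.13 + $689.39 + $429.88 = $6,147.40
Net pay: $19,540.00 − $6,147.40 = $13,392.60

$13,392.60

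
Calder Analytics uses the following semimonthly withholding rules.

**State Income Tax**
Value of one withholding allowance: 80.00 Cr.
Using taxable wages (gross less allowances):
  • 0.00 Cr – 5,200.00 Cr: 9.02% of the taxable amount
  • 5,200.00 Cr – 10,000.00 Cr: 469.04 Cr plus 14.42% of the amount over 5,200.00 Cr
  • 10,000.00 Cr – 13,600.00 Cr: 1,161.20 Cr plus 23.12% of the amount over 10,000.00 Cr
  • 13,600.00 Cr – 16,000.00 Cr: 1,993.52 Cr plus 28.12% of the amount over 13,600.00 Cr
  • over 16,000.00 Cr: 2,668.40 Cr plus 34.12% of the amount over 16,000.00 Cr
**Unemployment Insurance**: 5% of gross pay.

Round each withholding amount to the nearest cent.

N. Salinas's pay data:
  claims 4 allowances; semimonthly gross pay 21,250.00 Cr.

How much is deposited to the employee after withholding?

State Income Tax: taxable = 21,250.00 Cr − 4×80.00 Cr = 20,930.00 Cr
  2,668.40 Cr + 34.12% × (20,930.00 Cr − 16,000.00 Cr) = 2,668.40 Cr + 34.12% × 4,930.00 Cr = 4,350.52 Cr
Unemployment Insurance: 5% × 21,250.00 Cr = 1,062.50 Cr
Total withheld: 4,350.52 Cr + 1,062.50 Cr = 5,413.02 Cr
Net pay: 21,250.00 Cr − 5,413.02 Cr = 15,836.98 Cr

15,836.98 Cr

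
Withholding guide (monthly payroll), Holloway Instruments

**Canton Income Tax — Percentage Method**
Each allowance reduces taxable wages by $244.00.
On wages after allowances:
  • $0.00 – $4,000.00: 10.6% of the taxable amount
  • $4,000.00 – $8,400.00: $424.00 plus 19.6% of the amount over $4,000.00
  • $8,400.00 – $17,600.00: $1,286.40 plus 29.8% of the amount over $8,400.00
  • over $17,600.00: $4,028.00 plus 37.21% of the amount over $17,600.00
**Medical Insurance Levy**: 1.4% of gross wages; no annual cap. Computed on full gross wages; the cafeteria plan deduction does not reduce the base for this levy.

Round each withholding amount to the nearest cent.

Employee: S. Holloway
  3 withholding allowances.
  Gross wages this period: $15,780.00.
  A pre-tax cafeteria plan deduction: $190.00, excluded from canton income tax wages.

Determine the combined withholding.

Canton Income Tax: taxable = $15,780.00 − $190.00 − 3×$244.00 = $14,858.00
  $1,286.40 + 29.8% × ($14,858.00 − $8,400.00) = $1,286.40 + 29.8% × $6,458.00 = $3,210.88
Medical Insurance Levy: 1.4% × $15,780.00 = $220.92
Total: $3,210.88 + $220.92 = $3,431.80

$3,431.80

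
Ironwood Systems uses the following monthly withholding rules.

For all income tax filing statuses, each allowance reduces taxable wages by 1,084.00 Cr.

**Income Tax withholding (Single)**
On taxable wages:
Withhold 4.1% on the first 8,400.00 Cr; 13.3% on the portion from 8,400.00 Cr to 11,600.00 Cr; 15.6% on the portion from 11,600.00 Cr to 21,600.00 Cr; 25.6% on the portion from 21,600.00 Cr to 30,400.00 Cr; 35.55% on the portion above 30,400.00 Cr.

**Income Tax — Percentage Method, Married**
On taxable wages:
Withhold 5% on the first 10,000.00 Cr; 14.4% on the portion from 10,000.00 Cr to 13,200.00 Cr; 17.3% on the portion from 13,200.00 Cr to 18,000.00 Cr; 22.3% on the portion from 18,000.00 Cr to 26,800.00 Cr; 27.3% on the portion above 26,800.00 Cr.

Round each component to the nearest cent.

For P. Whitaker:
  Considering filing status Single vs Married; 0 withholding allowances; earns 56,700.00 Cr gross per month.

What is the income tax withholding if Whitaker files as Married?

Income Tax (Married): taxable = 56,700.00 Cr
  3,753.60 Cr + 27.3% × (56,700.00 Cr − 26,800.00 Cr) = 3,753.60 Cr + 27.3% × 29,900.00 Cr = 11,916.30 Cr

11,916.30 Cr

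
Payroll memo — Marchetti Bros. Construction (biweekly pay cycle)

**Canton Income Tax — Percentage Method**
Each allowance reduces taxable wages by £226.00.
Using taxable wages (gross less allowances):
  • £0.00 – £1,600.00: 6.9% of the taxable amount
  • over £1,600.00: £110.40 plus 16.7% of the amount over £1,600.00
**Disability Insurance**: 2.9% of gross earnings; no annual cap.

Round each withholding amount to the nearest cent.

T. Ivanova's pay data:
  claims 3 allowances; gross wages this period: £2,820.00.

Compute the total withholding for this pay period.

£282.69

Canton Income Tax: taxable = £2,820.00 − 3×£226.00 = £2,142.00
  £110.40 + 16.7% × (£2,142.00 − £1,600.00) = £110.40 + 16.7% × £542.00 = £200.91
Disability Insurance: 2.9% × £2,820.00 = £81.78
Total: £200.91 + £81.78 = £282.69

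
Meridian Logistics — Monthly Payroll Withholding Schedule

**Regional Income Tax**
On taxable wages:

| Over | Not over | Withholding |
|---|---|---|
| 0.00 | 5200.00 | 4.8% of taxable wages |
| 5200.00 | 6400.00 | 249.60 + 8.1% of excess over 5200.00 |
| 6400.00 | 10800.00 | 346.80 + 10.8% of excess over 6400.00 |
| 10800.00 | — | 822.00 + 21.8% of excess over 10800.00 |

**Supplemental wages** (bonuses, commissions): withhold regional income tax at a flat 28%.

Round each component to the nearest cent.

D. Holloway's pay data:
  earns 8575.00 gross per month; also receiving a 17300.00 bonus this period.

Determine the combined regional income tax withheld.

Regional Income Tax: taxable = 8575.00
  346.80 + 10.8% × (8575.00 − 6400.00) = 346.80 + 10.8% × 2175.00 = 581.70
Supplemental (28% flat on bonus): 28% × 17300.00 = 4844.00
Total regional income tax: 581.70 + 4844.00 = 5425.70

5425.70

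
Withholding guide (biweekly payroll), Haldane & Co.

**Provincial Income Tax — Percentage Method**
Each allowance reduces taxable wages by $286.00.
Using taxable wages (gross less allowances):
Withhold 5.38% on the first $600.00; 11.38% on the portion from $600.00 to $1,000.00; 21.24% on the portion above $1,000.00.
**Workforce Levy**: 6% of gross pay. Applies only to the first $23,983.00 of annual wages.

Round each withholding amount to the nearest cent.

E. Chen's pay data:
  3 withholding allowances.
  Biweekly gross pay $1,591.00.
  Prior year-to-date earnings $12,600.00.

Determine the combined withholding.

Provincial Income Tax: taxable = $1,591.00 − 3×$286.00 = $733.00
  $32.28 + 11.38% × ($733.00 − $600.00) = $32.28 + 11.38% × $133.00 = $47.42
Workforce Levy: 6% × $1,591.00 = $95.46
Total: $47.42 + $95.46 = $142.88

$142.88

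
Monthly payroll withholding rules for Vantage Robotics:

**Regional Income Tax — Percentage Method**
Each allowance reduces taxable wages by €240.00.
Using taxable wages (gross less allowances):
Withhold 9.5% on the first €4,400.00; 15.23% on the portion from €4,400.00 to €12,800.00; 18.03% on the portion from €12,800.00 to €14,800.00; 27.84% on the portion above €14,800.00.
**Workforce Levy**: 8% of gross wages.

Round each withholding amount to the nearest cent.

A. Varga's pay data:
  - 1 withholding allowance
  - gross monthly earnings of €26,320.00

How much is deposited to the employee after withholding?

Regional Income Tax: taxable = €26,320.00 − 1×€240.00 = €26,080.00
  €2,057.92 + 27.84% × (€26,080.00 − €14,800.00) = €2,057.92 + 27.84% × €11,280.00 = €5,198.27
Workforce Levy: 8% × €26,320.00 = €2,105.60
Total withheld: €5,198.27 + €2,105.60 = €7,303.87
Net pay: €26,320.00 − €7,303.87 = €19,016.13

€19,016.13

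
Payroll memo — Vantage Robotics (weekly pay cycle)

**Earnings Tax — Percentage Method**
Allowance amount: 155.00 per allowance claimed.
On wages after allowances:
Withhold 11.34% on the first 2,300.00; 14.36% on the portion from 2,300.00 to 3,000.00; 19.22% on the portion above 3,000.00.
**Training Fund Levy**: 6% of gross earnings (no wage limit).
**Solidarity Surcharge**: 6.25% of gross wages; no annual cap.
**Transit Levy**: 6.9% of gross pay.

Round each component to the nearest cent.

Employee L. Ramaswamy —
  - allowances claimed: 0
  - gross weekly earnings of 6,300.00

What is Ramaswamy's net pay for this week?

Earnings Tax: taxable = 6,300.00
  361.34 + 19.22% × (6,300.00 − 3,000.00) = 361.34 + 19.22% × 3,300.00 = 995.60
Training Fund Levy: 6% × 6,300.00 = 378.00
Solidarity Surcharge: 6.25% × 6,300.00 = 393.75
Transit Levy: 6.9% × 6,300.00 = 434.70
Total withheld: 995.60 + 378.00 + 393.75 + 434.70 = 2,202.05
Net pay: 6,300.00 − 2,202.05 = 4,097.95

4,097.95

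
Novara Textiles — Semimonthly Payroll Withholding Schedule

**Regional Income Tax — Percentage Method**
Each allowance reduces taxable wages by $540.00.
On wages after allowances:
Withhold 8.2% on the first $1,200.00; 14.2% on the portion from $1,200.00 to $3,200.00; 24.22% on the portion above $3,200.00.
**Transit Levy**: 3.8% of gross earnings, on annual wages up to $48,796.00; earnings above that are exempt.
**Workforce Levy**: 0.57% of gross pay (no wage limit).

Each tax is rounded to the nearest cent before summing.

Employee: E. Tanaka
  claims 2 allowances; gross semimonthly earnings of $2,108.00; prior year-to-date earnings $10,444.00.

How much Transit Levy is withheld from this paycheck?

Transit Levy: 3.8% × $2,108.00 = $80.10

$80.10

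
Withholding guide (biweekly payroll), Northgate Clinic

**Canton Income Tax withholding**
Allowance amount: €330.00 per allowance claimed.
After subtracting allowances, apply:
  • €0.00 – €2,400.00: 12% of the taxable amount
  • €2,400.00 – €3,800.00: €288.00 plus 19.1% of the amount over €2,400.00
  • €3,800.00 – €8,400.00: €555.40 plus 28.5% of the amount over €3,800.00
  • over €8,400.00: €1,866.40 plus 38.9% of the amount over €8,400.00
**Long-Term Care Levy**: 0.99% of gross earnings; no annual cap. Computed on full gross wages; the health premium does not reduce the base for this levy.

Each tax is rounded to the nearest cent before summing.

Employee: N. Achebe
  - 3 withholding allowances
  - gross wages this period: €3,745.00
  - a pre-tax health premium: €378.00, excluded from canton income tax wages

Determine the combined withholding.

€322.32

Canton Income Tax: taxable = €3,745.00 − €378.00 − 3×€330.00 = €2,377.00
  12% × €2,377.00 = €285.24
Long-Term Care Levy: 0.99% × €3,745.00 = €37.08
Total: €285.24 + €37.08 = €322.32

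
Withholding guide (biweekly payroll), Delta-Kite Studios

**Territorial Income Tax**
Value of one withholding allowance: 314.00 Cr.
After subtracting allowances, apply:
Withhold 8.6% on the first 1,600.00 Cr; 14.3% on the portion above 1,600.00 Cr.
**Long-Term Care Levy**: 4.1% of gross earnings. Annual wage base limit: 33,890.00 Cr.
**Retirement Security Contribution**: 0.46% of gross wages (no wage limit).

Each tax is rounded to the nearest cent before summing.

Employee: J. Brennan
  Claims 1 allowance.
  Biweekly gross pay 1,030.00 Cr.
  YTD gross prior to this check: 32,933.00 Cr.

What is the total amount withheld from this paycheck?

105.56 Cr

Territorial Income Tax: taxable = 1,030.00 Cr − 1×314.00 Cr = 716.00 Cr
  8.6% × 716.00 Cr = 61.58 Cr
Long-Term Care Levy: cap 33,890.00 Cr − YTD 32,933.00 Cr = 957.00 Cr subject; 4.1% × 957.00 Cr = 39.24 Cr
Retirement Security Contribution: 0.46% × 1,030.00 Cr = 4.74 Cr
Total: 61.58 Cr + 39.24 Cr + 4.74 Cr = 105.56 Cr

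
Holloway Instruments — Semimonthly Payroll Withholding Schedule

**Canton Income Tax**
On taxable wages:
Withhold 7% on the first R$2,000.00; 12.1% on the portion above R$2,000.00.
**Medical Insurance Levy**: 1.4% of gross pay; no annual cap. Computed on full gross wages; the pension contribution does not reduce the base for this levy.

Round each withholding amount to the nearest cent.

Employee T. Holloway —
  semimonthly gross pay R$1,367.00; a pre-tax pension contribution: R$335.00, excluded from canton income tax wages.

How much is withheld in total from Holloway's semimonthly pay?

R$91.38

Canton Income Tax: taxable = R$1,367.00 − R$335.00 = R$1,032.00
  7% × R$1,032.00 = R$72.24
Medical Insurance Levy: 1.4% × R$1,367.00 = R$19.14
Total: R$72.24 + R$19.14 = R$91.38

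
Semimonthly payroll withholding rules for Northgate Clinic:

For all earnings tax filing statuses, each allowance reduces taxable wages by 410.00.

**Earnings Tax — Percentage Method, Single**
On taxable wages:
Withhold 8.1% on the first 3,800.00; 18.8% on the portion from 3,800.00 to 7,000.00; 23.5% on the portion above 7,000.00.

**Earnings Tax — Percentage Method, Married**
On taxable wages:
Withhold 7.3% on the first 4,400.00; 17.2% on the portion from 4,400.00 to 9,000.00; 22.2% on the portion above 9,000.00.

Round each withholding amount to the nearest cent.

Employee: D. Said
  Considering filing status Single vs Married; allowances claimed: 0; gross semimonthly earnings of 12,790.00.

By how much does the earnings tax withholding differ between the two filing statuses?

Earnings Tax (Single): taxable = 12,790.00
  909.40 + 23.5% × (12,790.00 − 7,000.00) = 909.40 + 23.5% × 5,790.00 = 2,270.05
Earnings Tax (Married): taxable = 12,790.00
  1,112.40 + 22.2% × (12,790.00 − 9,000.00) = 1,112.40 + 22.2% × 3,790.00 = 1,953.78
Difference: |2,270.05 − 1,953.78| = 316.27 (higher under Single)

316.27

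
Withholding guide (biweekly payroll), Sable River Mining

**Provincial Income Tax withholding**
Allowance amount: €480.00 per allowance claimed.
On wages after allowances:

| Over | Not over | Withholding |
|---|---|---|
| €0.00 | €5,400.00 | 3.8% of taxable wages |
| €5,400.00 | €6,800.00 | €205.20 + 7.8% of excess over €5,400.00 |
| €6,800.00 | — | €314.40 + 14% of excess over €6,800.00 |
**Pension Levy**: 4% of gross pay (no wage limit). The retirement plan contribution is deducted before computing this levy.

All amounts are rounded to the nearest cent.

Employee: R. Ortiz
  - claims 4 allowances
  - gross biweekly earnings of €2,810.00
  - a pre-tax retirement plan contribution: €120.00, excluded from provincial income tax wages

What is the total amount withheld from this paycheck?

€136.86

Provincial Income Tax: taxable = €2,810.00 − €120.00 − 4×€480.00 = €770.00
  3.8% × €770.00 = €29.26
Pension Levy: 4% × €2,690.00 = €107.60
Total: €29.26 + €107.60 = €136.86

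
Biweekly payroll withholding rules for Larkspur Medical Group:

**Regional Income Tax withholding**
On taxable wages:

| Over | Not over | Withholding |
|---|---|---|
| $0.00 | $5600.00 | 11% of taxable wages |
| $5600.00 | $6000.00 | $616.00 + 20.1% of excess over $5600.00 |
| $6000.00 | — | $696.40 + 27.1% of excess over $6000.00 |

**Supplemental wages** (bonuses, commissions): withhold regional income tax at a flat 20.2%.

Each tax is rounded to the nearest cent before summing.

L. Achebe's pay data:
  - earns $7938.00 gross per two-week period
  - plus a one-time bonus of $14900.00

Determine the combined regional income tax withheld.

$4231.40

Regional Income Tax: taxable = $7938.00
  $696.40 + 27.1% × ($7938.00 − $6000.00) = $696.40 + 27.1% × $1938.00 = $1221.60
Supplemental (20.2% flat on bonus): 20.2% × $14900.00 = $3009.80
Total regional income tax: $1221.60 + $3009.80 = $4231.40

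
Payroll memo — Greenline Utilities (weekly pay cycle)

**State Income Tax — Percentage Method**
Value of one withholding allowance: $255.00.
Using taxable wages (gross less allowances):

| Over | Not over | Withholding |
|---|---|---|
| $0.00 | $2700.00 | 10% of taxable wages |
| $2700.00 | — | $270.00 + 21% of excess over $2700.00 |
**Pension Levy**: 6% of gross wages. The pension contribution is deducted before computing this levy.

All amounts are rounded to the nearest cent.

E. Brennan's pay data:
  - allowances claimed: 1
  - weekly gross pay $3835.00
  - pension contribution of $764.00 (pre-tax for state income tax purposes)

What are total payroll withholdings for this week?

State Income Tax: taxable = $3835.00 − $764.00 − 1×$255.00 = $2816.00
  $270.00 + 21% × ($2816.00 − $2700.00) = $270.00 + 21% × $116.00 = $294.36
Pension Levy: 6% × $3071.00 = $184.26
Total: $294.36 + $184.26 = $478.62

$478.62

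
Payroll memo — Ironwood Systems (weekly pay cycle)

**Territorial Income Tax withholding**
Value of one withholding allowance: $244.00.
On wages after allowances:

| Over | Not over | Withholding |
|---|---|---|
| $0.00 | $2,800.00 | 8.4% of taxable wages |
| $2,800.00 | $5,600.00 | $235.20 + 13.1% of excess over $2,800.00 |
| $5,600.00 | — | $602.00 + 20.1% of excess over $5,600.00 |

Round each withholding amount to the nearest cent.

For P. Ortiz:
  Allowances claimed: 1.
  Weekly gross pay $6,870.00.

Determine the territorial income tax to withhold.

Territorial Income Tax: taxable = $6,870.00 − 1×$244.00 = $6,626.00
  $602.00 + 20.1% × ($6,626.00 − $5,600.00) = $602.00 + 20.1% × $1,026.00 = $808.23

$808.23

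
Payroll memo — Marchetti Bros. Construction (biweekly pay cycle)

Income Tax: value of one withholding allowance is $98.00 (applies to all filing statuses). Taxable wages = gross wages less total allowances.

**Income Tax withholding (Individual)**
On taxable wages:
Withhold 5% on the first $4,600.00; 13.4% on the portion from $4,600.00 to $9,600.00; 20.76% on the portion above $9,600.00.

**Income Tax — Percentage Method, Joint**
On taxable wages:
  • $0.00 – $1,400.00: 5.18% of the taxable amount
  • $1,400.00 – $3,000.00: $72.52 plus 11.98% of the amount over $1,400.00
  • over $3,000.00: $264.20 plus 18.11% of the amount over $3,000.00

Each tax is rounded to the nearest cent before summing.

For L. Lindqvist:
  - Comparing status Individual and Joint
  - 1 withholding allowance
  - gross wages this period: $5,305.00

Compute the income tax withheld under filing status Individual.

Income Tax (Individual): taxable = $5,305.00 − 1×$98.00 = $5,207.00
  $230.00 + 13.4% × ($5,207.00 − $4,600.00) = $230.00 + 13.4% × $607.00 = $311.34

$311.34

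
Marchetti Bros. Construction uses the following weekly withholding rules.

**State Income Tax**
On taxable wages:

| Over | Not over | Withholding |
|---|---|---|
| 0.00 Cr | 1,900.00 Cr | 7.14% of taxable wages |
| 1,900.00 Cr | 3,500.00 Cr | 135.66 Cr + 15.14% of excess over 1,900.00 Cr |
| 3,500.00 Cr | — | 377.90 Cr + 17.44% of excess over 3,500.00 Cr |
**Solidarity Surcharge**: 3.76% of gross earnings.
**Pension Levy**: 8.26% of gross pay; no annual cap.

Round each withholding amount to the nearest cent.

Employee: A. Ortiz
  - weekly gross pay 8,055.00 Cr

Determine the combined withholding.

2,140.50 Cr

State Income Tax: taxable = 8,055.00 Cr
  377.90 Cr + 17.44% × (8,055.00 Cr − 3,500.00 Cr) = 377.90 Cr + 17.44% × 4,555.00 Cr = 1,172.29 Cr
Solidarity Surcharge: 3.76% × 8,055.00 Cr = 302.87 Cr
Pension Levy: 8.26% × 8,055.00 Cr = 665.34 Cr
Total: 1,172.29 Cr + 302.87 Cr + 665.34 Cr = 2,140.50 Cr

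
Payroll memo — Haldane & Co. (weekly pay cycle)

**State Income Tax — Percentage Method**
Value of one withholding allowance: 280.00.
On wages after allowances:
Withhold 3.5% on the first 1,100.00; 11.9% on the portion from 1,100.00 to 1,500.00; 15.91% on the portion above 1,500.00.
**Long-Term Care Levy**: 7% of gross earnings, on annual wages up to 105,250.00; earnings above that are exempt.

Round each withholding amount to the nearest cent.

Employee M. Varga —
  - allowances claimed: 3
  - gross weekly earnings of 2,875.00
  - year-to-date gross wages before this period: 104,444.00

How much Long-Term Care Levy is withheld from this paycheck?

Long-Term Care Levy: cap 105,250.00 − YTD 104,444.00 = 806.00 subject; 7% × 806.00 = 56.42

56.42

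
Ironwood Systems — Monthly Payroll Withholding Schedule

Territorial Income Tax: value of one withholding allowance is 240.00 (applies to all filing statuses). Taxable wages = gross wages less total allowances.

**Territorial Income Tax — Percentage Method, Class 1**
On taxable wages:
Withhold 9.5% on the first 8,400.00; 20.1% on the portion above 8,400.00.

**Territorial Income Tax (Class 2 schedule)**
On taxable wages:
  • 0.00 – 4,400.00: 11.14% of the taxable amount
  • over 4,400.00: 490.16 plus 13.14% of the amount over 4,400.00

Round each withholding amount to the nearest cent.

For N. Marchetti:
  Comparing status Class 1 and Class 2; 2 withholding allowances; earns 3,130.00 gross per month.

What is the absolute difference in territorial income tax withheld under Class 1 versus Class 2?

43.46

Territorial Income Tax (Class 1): taxable = 3,130.00 − 2×240.00 = 2,650.00
  9.5% × 2,650.00 = 251.75
Territorial Income Tax (Class 2): taxable = 3,130.00 − 2×240.00 = 2,650.00
  11.14% × 2,650.00 = 295.21
Difference: |251.75 − 295.21| = 43.46 (higher under Class 2)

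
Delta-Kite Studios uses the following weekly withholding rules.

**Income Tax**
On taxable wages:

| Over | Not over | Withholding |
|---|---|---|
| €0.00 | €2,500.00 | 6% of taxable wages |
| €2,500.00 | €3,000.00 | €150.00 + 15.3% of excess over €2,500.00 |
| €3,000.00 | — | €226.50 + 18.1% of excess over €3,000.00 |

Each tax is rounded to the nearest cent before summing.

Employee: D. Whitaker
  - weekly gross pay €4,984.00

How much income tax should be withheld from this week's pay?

Income Tax: taxable = €4,984.00
  €226.50 + 18.1% × (€4,984.00 − €3,000.00) = €226.50 + 18.1% × €1,984.00 = €585.60

€585.60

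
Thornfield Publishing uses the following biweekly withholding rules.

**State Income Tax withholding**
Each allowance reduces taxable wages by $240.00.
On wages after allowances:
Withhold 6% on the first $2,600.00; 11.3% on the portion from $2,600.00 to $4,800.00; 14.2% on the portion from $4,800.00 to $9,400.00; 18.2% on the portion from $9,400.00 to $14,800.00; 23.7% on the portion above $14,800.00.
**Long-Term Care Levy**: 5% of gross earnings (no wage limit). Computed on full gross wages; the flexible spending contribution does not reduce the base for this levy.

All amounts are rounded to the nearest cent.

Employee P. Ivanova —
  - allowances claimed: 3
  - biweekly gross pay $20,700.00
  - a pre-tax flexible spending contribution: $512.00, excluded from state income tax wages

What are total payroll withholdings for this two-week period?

State Income Tax: taxable = $20,700.00 − $512.00 − 3×$240.00 = $19,468.00
  $2,040.60 + 23.7% × ($19,468.00 − $14,800.00) = $2,040.60 + 23.7% × $4,668.00 = $3,146.92
Long-Term Care Levy: 5% × $20,700.00 = $1,035.00
Total: $3,146.92 + $1,035.00 = $4,181.92

$4,181.92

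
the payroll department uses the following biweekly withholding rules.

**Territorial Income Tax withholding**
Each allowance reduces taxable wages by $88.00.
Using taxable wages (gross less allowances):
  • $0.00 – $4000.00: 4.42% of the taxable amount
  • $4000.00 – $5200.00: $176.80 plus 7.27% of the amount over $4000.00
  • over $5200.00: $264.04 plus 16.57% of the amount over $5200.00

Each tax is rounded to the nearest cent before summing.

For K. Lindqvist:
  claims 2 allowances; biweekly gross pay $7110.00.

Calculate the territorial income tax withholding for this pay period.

$551.36

Territorial Income Tax: taxable = $7110.00 − 2×$88.00 = $6934.00
  $264.04 + 16.57% × ($6934.00 − $5200.00) = $264.04 + 16.57% × $1734.00 = $551.36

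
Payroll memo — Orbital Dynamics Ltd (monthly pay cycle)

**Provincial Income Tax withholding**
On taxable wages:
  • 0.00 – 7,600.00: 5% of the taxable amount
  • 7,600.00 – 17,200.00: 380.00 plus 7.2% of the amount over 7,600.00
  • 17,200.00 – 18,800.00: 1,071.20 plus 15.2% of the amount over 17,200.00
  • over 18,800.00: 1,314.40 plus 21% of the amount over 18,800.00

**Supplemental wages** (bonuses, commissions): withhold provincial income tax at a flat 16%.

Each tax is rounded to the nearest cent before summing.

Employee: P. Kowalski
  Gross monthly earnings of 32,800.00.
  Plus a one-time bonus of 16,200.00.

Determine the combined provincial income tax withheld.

6,846.40

Provincial Income Tax: taxable = 32,800.00
  1,314.40 + 21% × (32,800.00 − 18,800.00) = 1,314.40 + 21% × 14,000.00 = 4,254.40
Supplemental (16% flat on bonus): 16% × 16,200.00 = 2,592.00
Total provincial income tax: 4,254.40 + 2,592.00 = 6,846.40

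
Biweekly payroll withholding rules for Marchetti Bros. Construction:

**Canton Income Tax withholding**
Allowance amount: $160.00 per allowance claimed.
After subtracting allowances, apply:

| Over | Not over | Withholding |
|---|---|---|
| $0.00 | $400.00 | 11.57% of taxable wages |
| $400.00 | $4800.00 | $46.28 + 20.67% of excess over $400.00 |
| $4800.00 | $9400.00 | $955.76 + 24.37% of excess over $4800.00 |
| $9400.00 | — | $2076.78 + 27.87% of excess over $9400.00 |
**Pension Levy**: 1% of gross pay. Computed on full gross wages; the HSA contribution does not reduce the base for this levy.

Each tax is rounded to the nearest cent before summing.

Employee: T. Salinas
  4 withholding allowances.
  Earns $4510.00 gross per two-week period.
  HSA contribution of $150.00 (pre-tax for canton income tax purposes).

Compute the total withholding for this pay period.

$777.62

Canton Income Tax: taxable = $4510.00 − $150.00 − 4×$160.00 = $3720.00
  $46.28 + 20.67% × ($3720.00 − $400.00) = $46.28 + 20.67% × $3320.00 = $732.52
Pension Levy: 1% × $4510.00 = $45.10
Total: $732.52 + $45.10 = $777.62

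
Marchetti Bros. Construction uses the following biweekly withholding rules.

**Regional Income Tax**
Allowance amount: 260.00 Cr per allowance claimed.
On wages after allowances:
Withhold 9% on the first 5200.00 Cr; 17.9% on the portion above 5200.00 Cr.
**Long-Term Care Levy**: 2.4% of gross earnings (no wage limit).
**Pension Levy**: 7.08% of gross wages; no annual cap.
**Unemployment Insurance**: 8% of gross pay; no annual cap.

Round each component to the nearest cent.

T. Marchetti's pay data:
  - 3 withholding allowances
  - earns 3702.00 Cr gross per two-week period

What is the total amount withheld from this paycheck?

Regional Income Tax: taxable = 3702.00 Cr − 3×260.00 Cr = 2922.00 Cr
  9% × 2922.00 Cr = 262.98 Cr
Long-Term Care Levy: 2.4% × 3702.00 Cr = 88.85 Cr
Pension Levy: 7.08% × 3702.00 Cr = 262.10 Cr
Unemployment Insurance: 8% × 3702.00 Cr = 296.16 Cr
Total: 262.98 Cr + 88.85 Cr + 262.10 Cr + 296.16 Cr = 910.09 Cr

910.09 Cr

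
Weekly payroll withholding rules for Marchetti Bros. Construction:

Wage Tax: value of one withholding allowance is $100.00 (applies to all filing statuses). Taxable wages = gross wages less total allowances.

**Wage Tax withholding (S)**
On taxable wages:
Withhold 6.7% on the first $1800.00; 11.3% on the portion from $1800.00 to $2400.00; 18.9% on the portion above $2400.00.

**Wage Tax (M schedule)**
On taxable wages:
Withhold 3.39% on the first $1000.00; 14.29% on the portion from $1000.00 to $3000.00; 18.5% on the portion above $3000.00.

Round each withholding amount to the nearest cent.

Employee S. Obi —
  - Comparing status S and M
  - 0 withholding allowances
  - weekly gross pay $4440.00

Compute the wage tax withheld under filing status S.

$573.96

Wage Tax (S): taxable = $4440.00
  $188.40 + 18.9% × ($4440.00 − $2400.00) = $188.40 + 18.9% × $2040.00 = $573.96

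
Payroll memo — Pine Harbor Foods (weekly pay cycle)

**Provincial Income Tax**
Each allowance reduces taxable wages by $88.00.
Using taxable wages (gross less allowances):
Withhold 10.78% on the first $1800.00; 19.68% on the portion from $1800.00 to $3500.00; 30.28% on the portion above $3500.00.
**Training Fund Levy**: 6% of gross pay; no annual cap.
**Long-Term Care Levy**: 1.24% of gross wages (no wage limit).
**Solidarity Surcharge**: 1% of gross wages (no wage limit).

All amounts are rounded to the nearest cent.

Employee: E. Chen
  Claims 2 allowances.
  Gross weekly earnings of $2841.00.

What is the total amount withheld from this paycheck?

$598.37

Provincial Income Tax: taxable = $2841.00 − 2×$88.00 = $2665.00
  $194.04 + 19.68% × ($2665.00 − $1800.00) = $194.04 + 19.68% × $865.00 = $364.27
Training Fund Levy: 6% × $2841.00 = $170.46
Long-Term Care Levy: 1.24% × $2841.00 = $35.23
Solidarity Surcharge: 1% × $2841.00 = $28.41
Total: $364.27 + $170.46 + $35.23 + $28.41 = $598.37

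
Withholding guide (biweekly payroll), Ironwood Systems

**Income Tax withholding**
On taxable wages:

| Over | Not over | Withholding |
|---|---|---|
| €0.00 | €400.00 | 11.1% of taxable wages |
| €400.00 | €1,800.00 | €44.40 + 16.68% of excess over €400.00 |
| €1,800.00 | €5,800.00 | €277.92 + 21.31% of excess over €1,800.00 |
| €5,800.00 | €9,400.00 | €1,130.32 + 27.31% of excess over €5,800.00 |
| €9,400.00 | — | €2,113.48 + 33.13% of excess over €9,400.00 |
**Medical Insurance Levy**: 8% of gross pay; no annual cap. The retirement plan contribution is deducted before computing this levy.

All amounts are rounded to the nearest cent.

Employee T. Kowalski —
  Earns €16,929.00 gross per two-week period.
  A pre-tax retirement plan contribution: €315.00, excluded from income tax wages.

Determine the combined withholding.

Income Tax: taxable = €16,929.00 − €315.00 = €16,614.00
  €2,113.48 + 33.13% × (€16,614.00 − €9,400.00) = €2,113.48 + 33.13% × €7,214.00 = €4,503.48
Medical Insurance Levy: 8% × €16,614.00 = €1,329.12
Total: €4,503.48 + €1,329.12 = €5,832.60

€5,832.60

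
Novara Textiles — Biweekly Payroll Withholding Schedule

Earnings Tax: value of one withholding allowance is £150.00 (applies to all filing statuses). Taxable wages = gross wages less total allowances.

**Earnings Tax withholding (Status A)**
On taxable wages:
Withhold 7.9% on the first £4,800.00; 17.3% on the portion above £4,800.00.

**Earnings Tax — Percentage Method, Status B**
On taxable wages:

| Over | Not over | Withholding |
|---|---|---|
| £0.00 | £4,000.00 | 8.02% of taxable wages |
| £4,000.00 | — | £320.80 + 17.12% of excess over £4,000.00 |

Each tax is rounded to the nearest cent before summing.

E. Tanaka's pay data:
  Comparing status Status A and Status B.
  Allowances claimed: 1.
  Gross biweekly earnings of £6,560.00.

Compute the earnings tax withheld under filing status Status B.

Earnings Tax (Status B): taxable = £6,560.00 − 1×£150.00 = £6,410.00
  £320.80 + 17.12% × (£6,410.00 − £4,000.00) = £320.80 + 17.12% × £2,410.00 = £733.39

£733.39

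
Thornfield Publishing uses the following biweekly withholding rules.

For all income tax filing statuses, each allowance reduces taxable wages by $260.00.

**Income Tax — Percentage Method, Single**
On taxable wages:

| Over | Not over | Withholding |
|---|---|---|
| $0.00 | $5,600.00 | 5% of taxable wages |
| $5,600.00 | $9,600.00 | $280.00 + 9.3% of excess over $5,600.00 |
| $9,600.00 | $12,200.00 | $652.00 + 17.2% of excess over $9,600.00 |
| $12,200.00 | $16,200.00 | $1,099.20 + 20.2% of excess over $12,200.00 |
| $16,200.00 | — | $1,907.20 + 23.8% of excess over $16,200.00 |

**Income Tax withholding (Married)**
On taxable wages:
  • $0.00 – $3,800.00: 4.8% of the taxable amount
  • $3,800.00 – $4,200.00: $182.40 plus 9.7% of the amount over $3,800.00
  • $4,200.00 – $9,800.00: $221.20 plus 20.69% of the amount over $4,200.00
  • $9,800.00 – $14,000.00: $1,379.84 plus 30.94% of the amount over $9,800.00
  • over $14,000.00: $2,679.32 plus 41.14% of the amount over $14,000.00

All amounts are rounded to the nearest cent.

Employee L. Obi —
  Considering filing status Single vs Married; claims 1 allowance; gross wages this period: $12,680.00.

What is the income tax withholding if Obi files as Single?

Income Tax (Single): taxable = $12,680.00 − 1×$260.00 = $12,420.00
  $1,099.20 + 20.2% × ($12,420.00 − $12,200.00) = $1,099.20 + 20.2% × $220.00 = $1,143.64

$1,143.64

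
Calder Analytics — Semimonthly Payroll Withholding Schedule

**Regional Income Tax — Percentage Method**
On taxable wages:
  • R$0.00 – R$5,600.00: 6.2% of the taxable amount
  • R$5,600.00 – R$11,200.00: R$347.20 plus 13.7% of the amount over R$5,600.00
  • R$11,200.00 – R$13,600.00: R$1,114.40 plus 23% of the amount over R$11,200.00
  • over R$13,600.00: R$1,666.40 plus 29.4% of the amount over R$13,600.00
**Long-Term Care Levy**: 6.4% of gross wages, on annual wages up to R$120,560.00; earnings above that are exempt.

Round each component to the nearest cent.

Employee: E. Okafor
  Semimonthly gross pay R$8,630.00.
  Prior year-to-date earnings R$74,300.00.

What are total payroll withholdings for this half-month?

Regional Income Tax: taxable = R$8,630.00
  R$347.20 + 13.7% × (R$8,630.00 − R$5,600.00) = R$347.20 + 13.7% × R$3,030.00 = R$762.31
Long-Term Care Levy: 6.4% × R$8,630.00 = R$552.32
Total: R$762.31 + R$552.32 = R$1,314.63

R$1,314.63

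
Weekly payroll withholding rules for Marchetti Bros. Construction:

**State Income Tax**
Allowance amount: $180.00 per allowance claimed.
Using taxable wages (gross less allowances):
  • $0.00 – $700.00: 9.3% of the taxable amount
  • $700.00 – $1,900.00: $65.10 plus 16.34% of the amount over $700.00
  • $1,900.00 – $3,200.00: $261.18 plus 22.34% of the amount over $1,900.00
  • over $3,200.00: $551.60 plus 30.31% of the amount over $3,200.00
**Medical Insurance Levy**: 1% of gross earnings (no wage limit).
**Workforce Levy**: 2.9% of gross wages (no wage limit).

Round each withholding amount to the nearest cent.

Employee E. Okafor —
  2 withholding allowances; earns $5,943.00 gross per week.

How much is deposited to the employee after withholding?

$4,437.33

State Income Tax: taxable = $5,943.00 − 2×$180.00 = $5,583.00
  $551.60 + 30.31% × ($5,583.00 − $3,200.00) = $551.60 + 30.31% × $2,383.00 = $1,273.89
Medical Insurance Levy: 1% × $5,943.00 = $59.43
Workforce Levy: 2.9% × $5,943.00 = $172.35
Total withheld: $1,273.89 + $59.43 + $172.35 = $1,505.67
Net pay: $5,943.00 − $1,505.67 = $4,437.33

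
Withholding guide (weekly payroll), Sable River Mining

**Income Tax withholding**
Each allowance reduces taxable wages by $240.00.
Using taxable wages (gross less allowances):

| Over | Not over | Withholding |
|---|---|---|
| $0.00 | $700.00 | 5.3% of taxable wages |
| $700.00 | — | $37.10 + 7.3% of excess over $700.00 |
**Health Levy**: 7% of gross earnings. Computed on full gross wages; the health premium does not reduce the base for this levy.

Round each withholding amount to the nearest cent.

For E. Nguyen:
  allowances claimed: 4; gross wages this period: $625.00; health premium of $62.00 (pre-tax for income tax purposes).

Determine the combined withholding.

$43.75

Income Tax: taxable = $625.00 − $62.00 − 4×$240.00 = $-397.00
  Taxable ≤ 0 → $0.00
Health Levy: 7% × $625.00 = $43.75
Total: $0.00 + $43.75 = $43.75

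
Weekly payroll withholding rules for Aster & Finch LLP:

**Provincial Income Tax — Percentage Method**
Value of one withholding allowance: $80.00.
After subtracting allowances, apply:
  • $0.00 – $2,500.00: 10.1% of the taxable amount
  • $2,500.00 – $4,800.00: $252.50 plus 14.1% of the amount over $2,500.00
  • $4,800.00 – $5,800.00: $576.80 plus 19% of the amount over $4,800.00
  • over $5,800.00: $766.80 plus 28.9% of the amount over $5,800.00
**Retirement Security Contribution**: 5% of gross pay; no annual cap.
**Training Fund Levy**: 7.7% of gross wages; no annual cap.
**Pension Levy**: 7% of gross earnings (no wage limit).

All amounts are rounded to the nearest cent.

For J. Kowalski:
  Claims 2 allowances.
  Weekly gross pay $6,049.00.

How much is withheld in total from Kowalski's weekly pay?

Provincial Income Tax: taxable = $6,049.00 − 2×$80.00 = $5,889.00
  $766.80 + 28.9% × ($5,889.00 − $5,800.00) = $766.80 + 28.9% × $89.00 = $792.52
Retirement Security Contribution: 5% × $6,049.00 = $302.45
Training Fund Levy: 7.7% × $6,049.00 = $465.77
Pension Levy: 7% × $6,049.00 = $423.43
Total: $792.52 + $302.45 + $465.77 + $423.43 = $1,984.17

$1,984.17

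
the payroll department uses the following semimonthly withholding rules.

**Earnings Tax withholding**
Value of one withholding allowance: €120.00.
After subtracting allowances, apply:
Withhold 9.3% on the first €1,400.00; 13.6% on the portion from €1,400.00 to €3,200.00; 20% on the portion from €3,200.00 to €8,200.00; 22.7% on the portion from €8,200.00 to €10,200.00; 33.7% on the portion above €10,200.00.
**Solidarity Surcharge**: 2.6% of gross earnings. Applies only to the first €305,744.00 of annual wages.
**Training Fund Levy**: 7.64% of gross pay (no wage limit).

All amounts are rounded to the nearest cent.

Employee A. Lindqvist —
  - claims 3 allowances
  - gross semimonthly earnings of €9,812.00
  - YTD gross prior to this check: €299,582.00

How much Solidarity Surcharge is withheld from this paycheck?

Solidarity Surcharge: cap €305,744.00 − YTD €299,582.00 = €6,162.00 subject; 2.6% × €6,162.00 = €160.21

€160.21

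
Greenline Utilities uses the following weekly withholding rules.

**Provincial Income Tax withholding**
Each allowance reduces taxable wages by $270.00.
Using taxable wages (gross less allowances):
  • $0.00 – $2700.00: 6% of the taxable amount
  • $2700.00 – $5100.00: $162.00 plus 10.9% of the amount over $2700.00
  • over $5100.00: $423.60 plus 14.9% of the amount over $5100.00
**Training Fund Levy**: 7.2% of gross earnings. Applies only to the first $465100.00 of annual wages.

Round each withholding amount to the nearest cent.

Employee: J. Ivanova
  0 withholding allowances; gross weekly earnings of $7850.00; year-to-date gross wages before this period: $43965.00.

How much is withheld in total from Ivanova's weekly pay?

$1398.55

Provincial Income Tax: taxable = $7850.00
  $423.60 + 14.9% × ($7850.00 − $5100.00) = $423.60 + 14.9% × $2750.00 = $833.35
Training Fund Levy: 7.2% × $7850.00 = $565.20
Total: $833.35 + $565.20 = $1398.55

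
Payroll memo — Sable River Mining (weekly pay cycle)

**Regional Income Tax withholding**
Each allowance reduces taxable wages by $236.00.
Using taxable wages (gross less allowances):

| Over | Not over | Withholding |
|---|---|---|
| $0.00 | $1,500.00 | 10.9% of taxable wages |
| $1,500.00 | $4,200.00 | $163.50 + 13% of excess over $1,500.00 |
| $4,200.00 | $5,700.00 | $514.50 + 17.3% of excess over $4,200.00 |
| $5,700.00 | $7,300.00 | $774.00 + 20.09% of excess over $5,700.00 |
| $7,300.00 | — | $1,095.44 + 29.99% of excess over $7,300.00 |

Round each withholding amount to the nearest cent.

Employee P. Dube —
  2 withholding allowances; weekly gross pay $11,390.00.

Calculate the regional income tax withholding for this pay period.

Regional Income Tax: taxable = $11,390.00 − 2×$236.00 = $10,918.00
  $1,095.44 + 29.99% × ($10,918.00 − $7,300.00) = $1,095.44 + 29.99% × $3,618.00 = $2,180.48

$2,180.48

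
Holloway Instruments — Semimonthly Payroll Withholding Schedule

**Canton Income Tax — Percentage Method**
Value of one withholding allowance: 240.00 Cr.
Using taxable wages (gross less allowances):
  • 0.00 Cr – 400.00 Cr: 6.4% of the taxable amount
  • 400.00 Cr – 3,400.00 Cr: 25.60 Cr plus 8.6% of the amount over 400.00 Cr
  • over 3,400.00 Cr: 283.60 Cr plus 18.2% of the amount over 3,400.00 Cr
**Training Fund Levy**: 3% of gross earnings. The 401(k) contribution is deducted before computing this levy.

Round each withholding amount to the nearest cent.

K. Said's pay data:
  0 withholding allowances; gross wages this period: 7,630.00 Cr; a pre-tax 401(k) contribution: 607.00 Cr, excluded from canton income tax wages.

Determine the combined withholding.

Canton Income Tax: taxable = 7,630.00 Cr − 607.00 Cr = 7,023.00 Cr
  283.60 Cr + 18.2% × (7,023.00 Cr − 3,400.00 Cr) = 283.60 Cr + 18.2% × 3,623.00 Cr = 942.99 Cr
Training Fund Levy: 3% × 7,023.00 Cr = 210.69 Cr
Total: 942.99 Cr + 210.69 Cr = 1,153.68 Cr

1,153.68 Cr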